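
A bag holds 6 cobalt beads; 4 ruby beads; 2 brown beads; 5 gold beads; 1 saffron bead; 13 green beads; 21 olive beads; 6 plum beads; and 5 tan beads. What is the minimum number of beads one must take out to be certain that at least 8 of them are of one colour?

44

By the pigeonhole principle, put each drawn bead into a box by colour. The largest draw with every box below 8 takes min(count, 7) from each colour; colours with fewer than 7 contribute all they have.
Σ min(cᵢ, 7) = 6 + 4 + 2 + 5 + 1 + 7 + 7 + 6 + 5 = 43.
Draw number 43 + 1 = 44 must push one box to 8.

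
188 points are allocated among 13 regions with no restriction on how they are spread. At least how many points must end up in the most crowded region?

The 13 regions are the holes and the 188 points are the pigeons.
If every region held at most 14 points, the total would be at most 13 × 14 = 182, which is less than 188.
So some region holds at least ⌈188/13⌉ = 15 points.

15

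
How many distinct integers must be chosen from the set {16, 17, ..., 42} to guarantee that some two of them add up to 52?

18

Group the elements by complementary pair {x, 52−x}: {16,36}, {17,35}, {18,34}, …, giving 10 two-element pairs, the single value 26 (it cannot pair with itself since the integers are distinct), and 6 integers whose partner 52−x falls outside [16,42].
By the pigeonhole principle, treating each of those 17 groups as a pigeonhole, one can pick one integer per group — 17 integers — with no two summing to 52.
The 18th integer lands in an occupied pair, forcing a sum of 52.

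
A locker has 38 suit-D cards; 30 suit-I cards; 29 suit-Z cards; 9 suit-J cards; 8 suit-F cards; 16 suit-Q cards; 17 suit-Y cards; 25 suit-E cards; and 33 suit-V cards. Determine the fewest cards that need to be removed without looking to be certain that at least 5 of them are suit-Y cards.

In the worst case for collecting suit-Y cards, every non-suit-Y card comes out first.
There are 38 + 30 + 29 + 9 + 8 + 16 + 25 + 33 = 188 non-suit-Y cards altogether.
After those, each further card must be suit-Y, so 188 + 5 = 193 draws guarantee 5 suit-Y cards.

193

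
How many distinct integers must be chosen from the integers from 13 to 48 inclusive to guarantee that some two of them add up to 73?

Group the elements by complementary pair {x, 73−x}: {25,48}, {26,47}, {27,46}, …, giving 12 two-element pairs and 12 integers whose partner 73−x falls outside [13,48].
By the pigeonhole principle, treating each of those 24 groups as a pigeonhole, one can pick one integer per group — 24 integers — with no two summing to 73.
The 25th integer lands in an occupied pair, forcing a sum of 73.

25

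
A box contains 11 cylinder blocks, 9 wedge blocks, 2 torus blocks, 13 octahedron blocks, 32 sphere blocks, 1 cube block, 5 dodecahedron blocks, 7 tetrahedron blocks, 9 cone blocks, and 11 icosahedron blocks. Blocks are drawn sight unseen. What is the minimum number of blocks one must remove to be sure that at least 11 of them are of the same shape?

74

An adversary could hand out at most 10 blocks per shape (6 shapes run out sooner): 10 + 9 + 2 + 10 + 10 + 1 + 5 + 7 + 9 + 10 = 73 blocks and still no shape has 11.
One more block lands in a shape already at 10, so 74 draws are enough and 73 are not.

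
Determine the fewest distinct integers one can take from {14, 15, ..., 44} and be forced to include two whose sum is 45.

23

Group the elements by complementary pair {x, 45−x}: {14,31}, {15,30}, {16,29}, …, giving 9 two-element pairs and 13 integers whose partner 45−x falls outside [14,44].
Treating each of those 22 groups as a pigeonhole, one can pick one integer per group — 22 integers — with no two summing to 45.
The 23rd integer lands in an occupied pair, forcing a sum of 45.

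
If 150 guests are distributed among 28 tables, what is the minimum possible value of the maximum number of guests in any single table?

The 28 tables are the holes and the 150 guests are the pigeons.
If every table held at most 5 guests, the total would be at most 28 × 5 = 140, which is less than 150.
So some table holds at least ⌈150/28⌉ = 6 guests.

6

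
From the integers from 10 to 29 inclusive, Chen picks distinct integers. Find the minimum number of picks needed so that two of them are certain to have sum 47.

15

Two chosen integers sum to 47 exactly when both halves of some pair {x, 47−x} with 18 ≤ x ≤ 47−x ≤ 29 are chosen — 6 such pairs.
The remaining 8 elements (those with no distinct partner in range) can never complete a 47-sum, so the worst case takes all of them and one from each pair: 8 + 6 = 14.
By pigeonhole, the 15th integer has to be the second member of some pair, so 14 + 1 = 15.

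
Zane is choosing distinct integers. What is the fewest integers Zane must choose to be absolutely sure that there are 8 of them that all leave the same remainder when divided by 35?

246

By the pigeonhole principle, the 35 residue classes mod 35 are the pigeonholes.
With 245 integers one could put 7 in each residue class and have no class reach 8.
The 246th integer pushes some class to 8, so 35·7 + 1 = 246.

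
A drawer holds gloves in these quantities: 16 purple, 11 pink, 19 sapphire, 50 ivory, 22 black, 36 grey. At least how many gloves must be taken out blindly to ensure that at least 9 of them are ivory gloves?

In the worst case for collecting ivory gloves, every non-ivory glove comes out first.
There are 16 + 11 + 19 + 22 + 36 = 104 non-ivory gloves altogether.
After those, each further glove must be ivory, so 104 + 9 = 113 draws guarantee 9 ivory gloves.

113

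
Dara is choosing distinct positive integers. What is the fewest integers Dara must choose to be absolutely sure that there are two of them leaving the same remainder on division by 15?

16

Pigeonhole: the 15 residue classes mod 15 are the pigeonholes.
With 15 integers one could put 1 in each residue class and have no class reach 2.
The 16th integer pushes some class to 2, so 15·1 + 1 = 16.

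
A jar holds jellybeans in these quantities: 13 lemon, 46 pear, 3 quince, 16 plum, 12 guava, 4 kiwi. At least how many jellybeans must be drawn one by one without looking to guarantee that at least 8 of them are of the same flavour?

36

The 6 flavours are the holes; the jellybeans drawn are the pigeons.
To avoid 8 of any one flavour, the worst case takes at most 7 of each flavour, or every jellybean of a flavour that has fewer than 7.
That gives 7 + 7 + 3 + 7 + 7 + 4 = 35 jellybeans with no flavour reaching 8.
The next jellybean forces some flavour to 8, so 35 + 1 = 36.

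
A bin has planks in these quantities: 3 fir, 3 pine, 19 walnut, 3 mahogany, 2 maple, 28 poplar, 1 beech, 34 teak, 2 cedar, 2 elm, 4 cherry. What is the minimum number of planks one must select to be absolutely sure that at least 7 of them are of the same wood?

39

By the pigeonhole principle, put each drawn plank into a box by wood. The largest draw with every box below 7 takes min(count, 6) from each wood; woods with fewer than 6 contribute all they have.
Σ min(cᵢ, 6) = 3 + 3 + 6 + 3 + 2 + 6 + 1 + 6 + 2 + 2 + 4 = 38.
Draw number 38 + 1 = 39 must push one box to 7.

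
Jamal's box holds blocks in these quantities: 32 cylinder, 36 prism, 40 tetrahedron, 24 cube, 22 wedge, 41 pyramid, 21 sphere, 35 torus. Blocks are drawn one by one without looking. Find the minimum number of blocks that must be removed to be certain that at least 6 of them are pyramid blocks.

216

In the worst case for collecting pyramid blocks, every non-pyramid block comes out first.
There are 32 + 36 + 40 + 24 + 22 + 21 + 35 = 210 non-pyramid blocks altogether.
After those, each further block must be pyramid, so 210 + 6 = 216 draws guarantee 6 pyramid blocks.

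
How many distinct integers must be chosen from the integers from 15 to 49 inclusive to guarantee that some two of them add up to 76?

Two chosen integers sum to 76 exactly when both halves of some pair {x, 76−x} with 27 ≤ x ≤ 76−x ≤ 49 are chosen — 11 such pairs.
The remaining 13 elements (those with no distinct partner in range) can never complete a 76-sum, so the worst case takes all of them and one from each pair: 13 + 11 = 24.
By the pigeonhole principle, the 25th integer has to be the second member of some pair, so 24 + 1 = 25.

25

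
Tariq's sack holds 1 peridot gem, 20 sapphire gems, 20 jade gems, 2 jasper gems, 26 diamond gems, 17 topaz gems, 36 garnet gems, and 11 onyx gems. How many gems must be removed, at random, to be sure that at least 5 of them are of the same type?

An adversary could hand out at most 4 gems per type (peridot, jasper run out sooner): 1 + 4 + 4 + 2 + 4 + 4 + 4 + 4 = 27 gems and still no type has 5.
By pigeonhole, one more gem lands in a type already at 4, so 28 draws are enough and 27 are not.

28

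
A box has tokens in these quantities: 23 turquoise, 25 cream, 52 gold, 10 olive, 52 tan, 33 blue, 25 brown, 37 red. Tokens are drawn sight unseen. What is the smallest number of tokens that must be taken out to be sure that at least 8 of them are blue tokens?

In the worst case for collecting blue tokens, every non-blue token comes out first.
There are 23 + 25 + 52 + 10 + 52 + 25 + 37 = 224 non-blue tokens altogether.
After those, each further token must be blue, so 224 + 8 = 232 draws guarantee 8 blue tokens.

232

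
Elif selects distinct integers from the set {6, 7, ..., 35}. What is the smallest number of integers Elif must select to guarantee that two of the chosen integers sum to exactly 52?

Group the elements by complementary pair {x, 52−x}: {17,35}, {18,34}, {19,33}, …, giving 9 two-element pairs, the single value 26 (it cannot pair with itself since the integers are distinct), and 11 integers whose partner 52−x falls outside [6,35].
Treating each of those 21 groups as a pigeonhole, one can pick one integer per group — 21 integers — with no two summing to 52.
The 22nd integer lands in an occupied pair, forcing a sum of 52.

22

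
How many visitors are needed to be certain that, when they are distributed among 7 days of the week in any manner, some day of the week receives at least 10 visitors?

With 63 visitors one could put exactly 9 in each of the 7 days of the week, and no day of the week would reach 10.
One more visitor must land in a day of the week that already has 9, giving it 10.
So 7 × 9 + 1 = 64 visitors are required.

64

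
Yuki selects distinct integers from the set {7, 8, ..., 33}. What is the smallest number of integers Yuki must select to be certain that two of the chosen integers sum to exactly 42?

16

Two chosen integers sum to 42 exactly when both halves of some pair {x, 42−x} with 9 ≤ x ≤ 42−x ≤ 33 are chosen — 12 such pairs.
The remaining 3 elements (those with no distinct partner in range) can never complete a 42-sum, so the worst case takes all of them and one from each pair: 3 + 12 = 15.
The 16th integer has to be the second member of some pair, so 15 + 1 = 16.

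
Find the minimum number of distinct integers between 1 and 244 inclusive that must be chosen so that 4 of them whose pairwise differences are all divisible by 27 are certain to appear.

82

Integers whose pairwise differences are multiples of 27 are exactly those sharing a remainder mod 27. The 27 residue classes mod 27 are the pigeonholes.
With 81 integers one could put 3 in each residue class and have no class reach 4.
The 82nd integer pushes some class to 4, so 27·3 + 1 = 82.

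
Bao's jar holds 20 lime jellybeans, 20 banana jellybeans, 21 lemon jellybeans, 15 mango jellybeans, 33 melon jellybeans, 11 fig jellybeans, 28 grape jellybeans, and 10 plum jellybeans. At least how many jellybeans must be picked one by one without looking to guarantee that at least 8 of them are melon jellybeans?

133

In the worst case for collecting melon jellybeans, every non-melon jellybean comes out first.
There are 20 + 20 + 21 + 15 + 11 + 28 + 10 = 125 non-melon jellybeans altogether.
After those, each further jellybean must be melon, so 125 + 8 = 133 draws guarantee 8 melon jellybeans.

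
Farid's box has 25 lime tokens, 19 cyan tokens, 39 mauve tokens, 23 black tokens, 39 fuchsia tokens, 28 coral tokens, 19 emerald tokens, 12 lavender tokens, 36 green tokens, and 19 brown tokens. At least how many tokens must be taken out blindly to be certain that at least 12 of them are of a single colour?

An adversary could hand out at most 11 tokens per colour: 11 + 11 + 11 + 11 + 11 + 11 + 11 + 11 + 11 + 11 = 110 tokens and still no colour has 12.
Pigeonhole: one more token lands in a colour already at 11, so 111 draws are enough and 110 are not.

111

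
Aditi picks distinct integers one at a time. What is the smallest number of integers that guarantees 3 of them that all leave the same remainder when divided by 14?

By pigeonhole, the 14 residue classes mod 14 are the pigeonholes.
With 28 integers one could put 2 in each residue class and have no class reach 3.
The 29th integer pushes some class to 3, so 14·2 + 1 = 29.

29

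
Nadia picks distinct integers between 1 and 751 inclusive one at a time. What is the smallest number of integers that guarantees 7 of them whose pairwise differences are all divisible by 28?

169

Integers whose pairwise differences are multiples of 28 are exactly those sharing a remainder mod 28. The 28 residue classes mod 28 are the pigeonholes.
With 168 integers one could put 6 in each residue class and have no class reach 7.
The 169th integer pushes some class to 7, so 28·6 + 1 = 169.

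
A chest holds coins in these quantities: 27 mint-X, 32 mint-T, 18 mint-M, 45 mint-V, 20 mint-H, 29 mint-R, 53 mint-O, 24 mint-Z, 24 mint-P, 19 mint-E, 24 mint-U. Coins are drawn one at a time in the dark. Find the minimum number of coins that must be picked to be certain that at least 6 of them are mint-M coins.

303

In the worst case for collecting mint-M coins, every non-mint-M coin comes out first.
There are 27 + 32 + 45 + 20 + 29 + 53 + 24 + 24 + 19 + 24 = 297 non-mint-M coins altogether.
After those, each further coin must be mint-M, so 297 + 6 = 303 draws guarantee 6 mint-M coins.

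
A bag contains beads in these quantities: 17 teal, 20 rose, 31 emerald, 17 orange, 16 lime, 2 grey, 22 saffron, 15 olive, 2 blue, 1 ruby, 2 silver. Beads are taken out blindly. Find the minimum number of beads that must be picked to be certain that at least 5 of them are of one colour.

36

An adversary could hand out at most 4 beads per colour (4 colours run out sooner): 4 + 4 + 4 + 4 + 4 + 2 + 4 + 4 + 2 + 1 + 2 = 35 beads and still no colour has 5.
One more bead lands in a colour already at 4, so 36 draws are enough and 35 are not.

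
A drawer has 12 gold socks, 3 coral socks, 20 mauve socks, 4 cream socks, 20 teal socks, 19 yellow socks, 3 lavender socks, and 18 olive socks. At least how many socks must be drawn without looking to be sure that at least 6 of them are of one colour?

The 8 colours are the holes; the socks drawn are the pigeons.
To avoid 6 of any one colour, the worst case takes at most 5 of each colour, or every sock of a colour that has fewer than 5.
That gives 5 + 3 + 5 + 4 + 5 + 5 + 3 + 5 = 35 socks with no colour reaching 6.
The next sock forces some colour to 6, so 35 + 1 = 36.

36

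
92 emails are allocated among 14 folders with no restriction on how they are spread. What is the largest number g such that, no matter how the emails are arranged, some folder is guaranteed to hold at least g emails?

The 14 folders are the holes and the 92 emails are the pigeons.
If every folder held at most 6 emails, the total would be at most 14 × 6 = 84, which is less than 92.
So some folder holds at least ⌈92/14⌉ = 7 emails.

7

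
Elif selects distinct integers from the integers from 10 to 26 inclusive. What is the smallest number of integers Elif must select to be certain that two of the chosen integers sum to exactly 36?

Two chosen integers sum to 36 exactly when both halves of some pair {x, 36−x} with 10 ≤ x ≤ 36−x ≤ 26 are chosen — 8 such pairs.
The remaining 1 element (those with no distinct partner in range) can never complete a 36-sum, so the worst case takes all of them and one from each pair: 1 + 8 = 9.
The 10th integer has to be the second member of some pair, so 9 + 1 = 10.

10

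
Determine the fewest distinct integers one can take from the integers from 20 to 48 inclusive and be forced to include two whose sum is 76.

Two chosen integers sum to 76 exactly when both halves of some pair {x, 76−x} with 28 ≤ x ≤ 76−x ≤ 48 are chosen — 10 such pairs.
The remaining 9 elements (those with no distinct partner in range) can never complete a 76-sum, so the worst case takes all of them and one from each pair: 9 + 10 = 19.
Pigeonhole: the 20th integer has to be the second member of some pair, so 19 + 1 = 20.

20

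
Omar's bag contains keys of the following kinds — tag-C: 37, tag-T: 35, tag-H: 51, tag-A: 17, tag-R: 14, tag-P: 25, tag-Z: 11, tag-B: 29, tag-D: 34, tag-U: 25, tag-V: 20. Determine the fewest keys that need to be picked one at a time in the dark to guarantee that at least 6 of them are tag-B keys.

In the worst case for collecting tag-B keys, every non-tag-B key comes out first.
There are 37 + 35 + 51 + 17 + 14 + 25 + 11 + 34 + 25 + 20 = 269 non-tag-B keys altogether.
After those, each further key must be tag-B, so 269 + 6 = 275 draws guarantee 6 tag-B keys.

275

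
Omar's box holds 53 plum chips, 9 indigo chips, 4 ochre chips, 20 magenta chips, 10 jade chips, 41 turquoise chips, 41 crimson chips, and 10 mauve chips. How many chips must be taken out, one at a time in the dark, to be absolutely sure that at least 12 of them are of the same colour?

An adversary could hand out at most 11 chips per colour (4 colours run out sooner): 11 + 9 + 4 + 11 + 10 + 11 + 11 + 10 = 77 chips and still no colour has 12.
One more chip lands in a colour already at 11, so 78 draws are enough and 77 are not.

78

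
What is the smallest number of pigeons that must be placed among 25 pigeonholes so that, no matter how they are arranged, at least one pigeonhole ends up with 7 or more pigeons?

With 150 pigeons one could put exactly 6 in each of the 25 pigeonholes, and no pigeonhole would reach 7.
One more pigeon must land in a pigeonhole that already has 6, giving it 7.
So 25 × 6 + 1 = 151 pigeons are required.

151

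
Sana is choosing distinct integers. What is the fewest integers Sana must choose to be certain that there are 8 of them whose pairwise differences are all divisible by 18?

Integers whose pairwise differences are multiples of 18 are exactly those sharing a remainder mod 18. The 18 residue classes mod 18 are the pigeonholes.
With 126 integers one could put 7 in each residue class and have no class reach 8.
The 127th integer pushes some class to 8, so 18·7 + 1 = 127.

127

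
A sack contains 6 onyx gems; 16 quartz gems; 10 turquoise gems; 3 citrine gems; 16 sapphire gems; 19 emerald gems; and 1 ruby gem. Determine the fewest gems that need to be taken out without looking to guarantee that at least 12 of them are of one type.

An adversary could hand out at most 11 gems per type (4 types run out sooner): 6 + 11 + 10 + 3 + 11 + 11 + 1 = 53 gems and still no type has 12.
One more gem lands in a type already at 11, so 54 draws are enough and 53 are not.

54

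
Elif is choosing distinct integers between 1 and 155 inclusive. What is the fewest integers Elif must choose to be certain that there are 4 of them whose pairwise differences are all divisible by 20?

Integers whose pairwise differences are multiples of 20 are exactly those sharing a remainder mod 20. Pigeonhole: the 20 residue classes mod 20 are the pigeonholes.
With 60 integers one could put 3 in each residue class and have no class reach 4.
The 61st integer pushes some class to 4, so 20·3 + 1 = 61.

61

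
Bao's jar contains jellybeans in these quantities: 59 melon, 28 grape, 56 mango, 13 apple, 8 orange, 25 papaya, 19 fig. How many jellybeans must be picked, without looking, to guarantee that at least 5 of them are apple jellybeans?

200

In the worst case for collecting apple jellybeans, every non-apple jellybean comes out first.
There are 59 + 28 + 56 + 8 + 25 + 19 = 195 non-apple jellybeans altogether.
After those, each further jellybean must be apple, so 195 + 5 = 200 draws guarantee 5 apple jellybeans.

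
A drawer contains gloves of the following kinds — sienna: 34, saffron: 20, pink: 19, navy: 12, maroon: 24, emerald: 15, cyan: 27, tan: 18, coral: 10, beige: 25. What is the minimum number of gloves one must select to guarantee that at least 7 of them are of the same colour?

61

An adversary could hand out at most 6 gloves per colour: 6 + 6 + 6 + 6 + 6 + 6 + 6 + 6 + 6 + 6 = 60 gloves and still no colour has 7.
By pigeonhole, one more glove lands in a colour already at 6, so 61 draws are enough and 60 are not.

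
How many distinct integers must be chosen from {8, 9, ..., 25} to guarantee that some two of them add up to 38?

13

A set avoiding the sum 38 can contain at most one of each pair {x, 38−x}, plus the 6 elements whose complement lies outside the range or equal to its own complement.
The integers 8, …, 19 (12 of them) are such a set: any two sum to at least 8+9 = 17 and at most 18+19 = 37 < 38.
By pigeonhole, any 13th integer completes one of the 6 pairs, so 13 choices force a sum of 38.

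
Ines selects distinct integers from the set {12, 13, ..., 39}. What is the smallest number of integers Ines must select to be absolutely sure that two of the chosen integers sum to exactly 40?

A set avoiding the sum 40 can contain at most one of each pair {x, 40−x}, plus the 12 elements whose complement lies outside the range or equal to its own complement.
The integers 20, …, 39 (20 of them) are such a set: any two sum to at least 20+21 = 41 > 40.
Pigeonhole: any 21st integer completes one of the 8 pairs, so 21 choices force a sum of 40.

21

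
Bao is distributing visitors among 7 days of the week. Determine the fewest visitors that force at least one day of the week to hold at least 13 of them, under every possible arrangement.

85

With 84 visitors one could put exactly 12 in each of the 7 days of the week, and no day of the week would reach 13.
One more visitor must land in a day of the week that already has 12, giving it 13.
So 7 × 12 + 1 = 85 visitors are required.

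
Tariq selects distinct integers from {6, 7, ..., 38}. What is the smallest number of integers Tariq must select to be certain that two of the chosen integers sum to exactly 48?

Two chosen integers sum to 48 exactly when both halves of some pair {x, 48−x} with 10 ≤ x ≤ 48−x ≤ 38 are chosen — 14 such pairs.
The remaining 5 elements (those with no distinct partner in range) can never complete a 48-sum, so the worst case takes all of them and one from each pair: 5 + 14 = 19.
By pigeonhole, the 20th integer has to be the second member of some pair, so 19 + 1 = 20.

20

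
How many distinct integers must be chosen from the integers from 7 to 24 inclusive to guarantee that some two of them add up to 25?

13

Two chosen integers sum to 25 exactly when both halves of some pair {x, 25−x} with 7 ≤ x ≤ 25−x ≤ 18 are chosen — 6 such pairs.
The remaining 6 elements (those with no distinct partner in range) can never complete a 25-sum, so the worst case takes all of them and one from each pair: 6 + 6 = 12.
By pigeonhole, the 13th integer has to be the second member of some pair, so 12 + 1 = 13.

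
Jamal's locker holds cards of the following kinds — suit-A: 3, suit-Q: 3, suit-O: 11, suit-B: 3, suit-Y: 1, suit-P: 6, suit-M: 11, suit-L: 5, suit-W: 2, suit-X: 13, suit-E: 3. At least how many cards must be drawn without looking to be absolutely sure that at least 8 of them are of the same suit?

48

By the pigeonhole principle, put each drawn card into a box by suit. The largest draw with every box below 8 takes min(count, 7) from each suit; suits with fewer than 7 contribute all they have.
Σ min(cᵢ, 7) = 3 + 3 + 7 + 3 + 1 + 6 + 7 + 5 + 2 + 7 + 3 = 47.
Draw number 47 + 1 = 48 must push one box to 8.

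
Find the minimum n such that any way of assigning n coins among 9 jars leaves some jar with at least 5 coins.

With 36 coins one could put exactly 4 in each of the 9 jars, and no jar would reach 5.
By the pigeonhole principle, one more coin must land in a jar that already has 4, giving it 5.
So 9 × 4 + 1 = 37 coins are required.

37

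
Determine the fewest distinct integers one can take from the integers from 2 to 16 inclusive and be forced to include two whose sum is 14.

11

A set avoiding the sum 14 can contain at most one of each pair {x, 14−x}, plus the 5 elements whose complement lies outside the range or equal to its own complement.
The integers 7, …, 16 (10 of them) are such a set: any two sum to at least 7+8 = 15 > 14.
Any 11th integer completes one of the 5 pairs, so 11 choices force a sum of 14.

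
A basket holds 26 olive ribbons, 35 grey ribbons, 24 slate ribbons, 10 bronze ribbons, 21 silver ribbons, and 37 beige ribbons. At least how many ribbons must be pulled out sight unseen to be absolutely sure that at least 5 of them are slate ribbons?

In the worst case for collecting slate ribbons, every non-slate ribbon comes out first.
There are 26 + 35 + 10 + 21 + 37 = 129 non-slate ribbons altogether.
After those, each further ribbon must be slate, so 129 + 5 = 134 draws guarantee 5 slate ribbons.

134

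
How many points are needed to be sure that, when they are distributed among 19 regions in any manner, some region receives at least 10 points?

With 171 points one could put exactly 9 in each of the 19 regions, and no region would reach 10.
One more point must land in a region that already has 9, giving it 10.
So 19 × 9 + 1 = 172 points are required.

172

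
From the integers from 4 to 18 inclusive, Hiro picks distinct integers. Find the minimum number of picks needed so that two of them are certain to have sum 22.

Two chosen integers sum to 22 exactly when both halves of some pair {x, 22−x} with 4 ≤ x ≤ 22−x ≤ 18 are chosen — 7 such pairs.
The remaining 1 element (those with no distinct partner in range) can never complete a 22-sum, so the worst case takes all of them and one from each pair: 1 + 7 = 8.
By pigeonhole, the 9th integer has to be the second member of some pair, so 8 + 1 = 9.

9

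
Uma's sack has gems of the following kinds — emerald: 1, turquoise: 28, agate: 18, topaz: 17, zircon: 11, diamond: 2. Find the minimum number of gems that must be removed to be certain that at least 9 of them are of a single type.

36

An adversary could hand out at most 8 gems per type (emerald, diamond run out sooner): 1 + 8 + 8 + 8 + 8 + 2 = 35 gems and still no type has 9.
One more gem lands in a type already at 8, so 36 draws are enough and 35 are not.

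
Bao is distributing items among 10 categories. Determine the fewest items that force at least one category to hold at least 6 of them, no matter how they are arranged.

With 50 items one could put exactly 5 in each of the 10 categories, and no category would reach 6.
One more item must land in a category that already has 5, giving it 6.
So 10 × 5 + 1 = 51 items are required.

51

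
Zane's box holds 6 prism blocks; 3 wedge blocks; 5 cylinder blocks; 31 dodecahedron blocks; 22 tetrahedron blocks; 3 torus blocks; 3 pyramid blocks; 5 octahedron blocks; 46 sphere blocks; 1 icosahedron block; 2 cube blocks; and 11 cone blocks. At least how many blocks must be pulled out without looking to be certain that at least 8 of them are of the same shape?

Put each drawn block into a box by shape. The largest draw with every box below 8 takes min(count, 7) from each shape; shapes with fewer than 7 contribute all they have.
Σ min(cᵢ, 7) = 6 + 3 + 5 + 7 + 7 + 3 + 3 + 5 + 7 + 1 + 2 + 7 = 56.
Draw number 56 + 1 = 57 must push one box to 8.

57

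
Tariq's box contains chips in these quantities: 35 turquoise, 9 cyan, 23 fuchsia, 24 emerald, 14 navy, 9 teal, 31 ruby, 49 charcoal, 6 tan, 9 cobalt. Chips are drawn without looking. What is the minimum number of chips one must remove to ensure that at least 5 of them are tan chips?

In the worst case for collecting tan chips, every non-tan chip comes out first.
There are 35 + 9 + 23 + 24 + 14 + 9 + 31 + 49 + 9 = 203 non-tan chips altogether.
After those, each further chip must be tan, so 203 + 5 = 208 draws guarantee 5 tan chips.

208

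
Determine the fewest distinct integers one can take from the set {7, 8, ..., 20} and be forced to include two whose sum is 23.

Group the elements by complementary pair {x, 23−x}: {7,16}, {8,15}, {9,14}, …, giving 5 two-element pairs and 4 integers whose partner 23−x falls outside [7,20].
Treating each of those 9 groups as a pigeonhole, one can pick one integer per group — 9 integers — with no two summing to 23.
The 10th integer lands in an occupied pair, forcing a sum of 23.

10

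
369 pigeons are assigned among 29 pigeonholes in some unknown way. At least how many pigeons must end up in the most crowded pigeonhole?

13

By the pigeonhole principle, the 29 pigeonholes are the holes and the 369 pigeons are the pigeons.
If every pigeonhole held at most 12 pigeons, the total would be at most 29 × 12 = 348, which is less than 369.
So some pigeonhole holds at least ⌈369/29⌉ = 13 pigeons.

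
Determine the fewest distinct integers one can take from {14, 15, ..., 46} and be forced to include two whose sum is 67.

21

Group the elements by complementary pair {x, 67−x}: {21,46}, {22,45}, {23,44}, …, giving 13 two-element pairs and 7 integers whose partner 67−x falls outside [14,46].
Pigeonhole: treating each of those 20 groups as a pigeonhole, one can pick one integer per group — 20 integers — with no two summing to 67.
The 21st integer lands in an occupied pair, forcing a sum of 67.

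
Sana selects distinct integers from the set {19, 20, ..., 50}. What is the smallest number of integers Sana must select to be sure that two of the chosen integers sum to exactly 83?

24

Two chosen integers sum to 83 exactly when both halves of some pair {x, 83−x} with 33 ≤ x ≤ 83−x ≤ 50 are chosen — 9 such pairs.
The remaining 14 elements (those with no distinct partner in range) can never complete a 83-sum, so the worst case takes all of them and one from each pair: 14 + 9 = 23.
By the pigeonhole principle, the 24th integer has to be the second member of some pair, so 23 + 1 = 24.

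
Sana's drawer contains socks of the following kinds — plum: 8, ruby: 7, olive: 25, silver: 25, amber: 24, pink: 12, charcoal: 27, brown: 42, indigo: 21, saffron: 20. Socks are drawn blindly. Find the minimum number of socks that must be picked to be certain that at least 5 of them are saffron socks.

In the worst case for collecting saffron socks, every non-saffron sock comes out first.
There are 8 + 7 + 25 + 25 + 24 + 12 + 27 + 42 + 21 = 191 non-saffron socks altogether.
After those, each further sock must be saffron, so 191 + 5 = 196 draws guarantee 5 saffron socks.

196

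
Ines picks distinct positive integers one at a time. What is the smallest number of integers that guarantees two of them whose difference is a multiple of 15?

16

Integers whose pairwise differences are multiples of 15 are exactly those sharing a remainder mod 15. The 15 residue classes mod 15 are the pigeonholes.
With 15 integers one could put 1 in each residue class and have no class reach 2.
The 16th integer pushes some class to 2, so 15·1 + 1 = 16.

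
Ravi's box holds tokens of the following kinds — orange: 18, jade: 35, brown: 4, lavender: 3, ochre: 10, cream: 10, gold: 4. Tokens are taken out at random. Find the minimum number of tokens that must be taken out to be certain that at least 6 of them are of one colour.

By pigeonhole, put each drawn token into a box by colour. The largest draw with every box below 6 takes min(count, 5) from each colour; colours with fewer than 5 contribute all they have.
Σ min(cᵢ, 5) = 5 + 5 + 4 + 3 + 5 + 5 + 4 = 31.
Draw number 31 + 1 = 32 must push one box to 6.

32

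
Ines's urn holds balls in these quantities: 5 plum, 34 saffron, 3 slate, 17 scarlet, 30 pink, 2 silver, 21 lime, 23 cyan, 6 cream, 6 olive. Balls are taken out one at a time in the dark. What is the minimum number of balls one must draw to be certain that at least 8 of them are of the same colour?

An adversary could hand out at most 7 balls per colour (5 colours run out sooner): 5 + 7 + 3 + 7 + 7 + 2 + 7 + 7 + 6 + 6 = 57 balls and still no colour has 8.
One more ball lands in a colour already at 7, so 58 draws are enough and 57 are not.

58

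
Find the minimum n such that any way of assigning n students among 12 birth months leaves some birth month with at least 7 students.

73

With 72 students one could put exactly 6 in each of the 12 birth months, and no birth month would reach 7.
Pigeonhole: one more student must land in a birth month that already has 6, giving it 7.
So 12 × 6 + 1 = 73 students are required.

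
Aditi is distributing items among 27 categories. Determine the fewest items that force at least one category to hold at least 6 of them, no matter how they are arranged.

With 135 items one could put exactly 5 in each of the 27 categories, and no category would reach 6.
By the pigeonhole principle, one more item must land in a category that already has 5, giving it 6.
So 27 × 5 + 1 = 136 items are required.

136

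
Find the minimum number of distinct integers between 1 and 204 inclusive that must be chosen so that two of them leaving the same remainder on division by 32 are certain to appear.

Pigeonhole: the 32 residue classes mod 32 are the pigeonholes.
With 32 integers one could put 1 in each residue class and have no class reach 2.
The 33rd integer pushes some class to 2, so 32·1 + 1 = 33.

33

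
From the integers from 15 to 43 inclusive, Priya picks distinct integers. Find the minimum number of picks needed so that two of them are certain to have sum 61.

Two chosen integers sum to 61 exactly when both halves of some pair {x, 61−x} with 18 ≤ x ≤ 61−x ≤ 43 are chosen — 13 such pairs.
The remaining 3 elements (those with no distinct partner in range) can never complete a 61-sum, so the worst case takes all of them and one from each pair: 3 + 13 = 16.
The 17th integer has to be the second member of some pair, so 16 + 1 = 17.

17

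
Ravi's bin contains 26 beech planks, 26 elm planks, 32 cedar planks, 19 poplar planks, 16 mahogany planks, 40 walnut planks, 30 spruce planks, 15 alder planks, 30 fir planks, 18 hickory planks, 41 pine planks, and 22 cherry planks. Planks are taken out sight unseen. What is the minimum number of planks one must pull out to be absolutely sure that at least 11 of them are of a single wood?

An adversary could hand out at most 10 planks per wood: 10 + 10 + 10 + 10 + 10 + 10 + 10 + 10 + 10 + 10 + 10 + 10 = 120 planks and still no wood has 11.
By the pigeonhole principle, one more plank lands in a wood already at 10, so 121 draws are enough and 120 are not.

121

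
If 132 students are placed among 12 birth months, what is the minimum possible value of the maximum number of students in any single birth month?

The 12 birth months are the holes and the 132 students are the pigeons.
If every birth month held at most 10 students, the total would be at most 12 × 10 = 120, which is less than 132.
So some birth month holds at least ⌈132/12⌉ = 11 students.

11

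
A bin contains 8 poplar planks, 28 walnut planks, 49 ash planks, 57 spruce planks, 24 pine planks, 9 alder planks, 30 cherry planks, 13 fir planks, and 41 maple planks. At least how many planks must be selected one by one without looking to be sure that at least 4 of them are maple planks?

222

In the worst case for collecting maple planks, every non-maple plank comes out first.
There are 8 + 28 + 49 + 57 + 24 + 9 + 30 + 13 = 218 non-maple planks altogether.
After those, each further plank must be maple, so 218 + 4 = 222 draws guarantee 4 maple planks.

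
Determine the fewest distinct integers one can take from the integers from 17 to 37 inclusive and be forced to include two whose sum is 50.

A set avoiding the sum 50 can contain at most one of each pair {x, 50−x}, plus the 5 elements whose complement lies outside the range or equal to its own complement.
The integers 25, …, 37 (13 of them) are such a set: any two sum to at least 25+26 = 51 > 50.
By the pigeonhole principle, any 14th integer completes one of the 8 pairs, so 14 choices force a sum of 50.

14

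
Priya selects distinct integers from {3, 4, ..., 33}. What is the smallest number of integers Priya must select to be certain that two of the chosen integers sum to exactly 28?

21

Two chosen integers sum to 28 exactly when both halves of some pair {x, 28−x} with 3 ≤ x ≤ 28−x ≤ 25 are chosen — 11 such pairs.
The remaining 9 elements (those with no distinct partner in range) can never complete a 28-sum, so the worst case takes all of them and one from each pair: 9 + 11 = 20.
By pigeonhole, the 21st integer has to be the second member of some pair, so 20 + 1 = 21.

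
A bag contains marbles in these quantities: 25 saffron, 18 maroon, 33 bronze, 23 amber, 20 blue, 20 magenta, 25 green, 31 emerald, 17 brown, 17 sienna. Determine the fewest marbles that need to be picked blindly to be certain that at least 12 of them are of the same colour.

An adversary could hand out at most 11 marbles per colour: 11 + 11 + 11 + 11 + 11 + 11 + 11 + 11 + 11 + 11 = 110 marbles and still no colour has 12.
By pigeonhole, one more marble lands in a colour already at 11, so 111 draws are enough and 110 are not.

111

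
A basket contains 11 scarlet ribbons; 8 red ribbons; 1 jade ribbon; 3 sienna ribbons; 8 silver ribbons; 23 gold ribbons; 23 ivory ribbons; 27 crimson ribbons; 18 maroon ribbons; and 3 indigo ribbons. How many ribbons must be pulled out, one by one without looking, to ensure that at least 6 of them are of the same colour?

By the pigeonhole principle, put each drawn ribbon into a box by colour. The largest draw with every box below 6 takes min(count, 5) from each colour; colours with fewer than 5 contribute all they have.
Σ min(cᵢ, 5) = 5 + 5 + 1 + 3 + 5 + 5 + 5 + 5 + 5 + 3 = 42.
Draw number 42 + 1 = 43 must push one box to 6.

43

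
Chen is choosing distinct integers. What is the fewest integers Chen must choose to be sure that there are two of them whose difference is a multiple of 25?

26

Integers whose pairwise differences are multiples of 25 are exactly those sharing a remainder mod 25. The 25 residue classes mod 25 are the pigeonholes.
With 25 integers one could put 1 in each residue class and have no class reach 2.
The 26th integer pushes some class to 2, so 25·1 + 1 = 26.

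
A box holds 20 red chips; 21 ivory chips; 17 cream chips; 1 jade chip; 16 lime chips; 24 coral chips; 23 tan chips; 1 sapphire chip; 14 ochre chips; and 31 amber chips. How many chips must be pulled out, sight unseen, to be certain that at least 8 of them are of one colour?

59

An adversary could hand out at most 7 chips per colour (jade, sapphire run out sooner): 7 + 7 + 7 + 1 + 7 + 7 + 7 + 1 + 7 + 7 = 58 chips and still no colour has 8.
One more chip lands in a colour already at 7, so 59 draws are enough and 58 are not.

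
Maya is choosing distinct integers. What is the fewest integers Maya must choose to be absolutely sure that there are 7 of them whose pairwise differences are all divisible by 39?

235

Integers whose pairwise differences are multiples of 39 are exactly those sharing a remainder mod 39. By the pigeonhole principle, the 39 residue classes mod 39 are the pigeonholes.
With 234 integers one could put 6 in each residue class and have no class reach 7.
The 235th integer pushes some class to 7, so 39·6 + 1 = 235.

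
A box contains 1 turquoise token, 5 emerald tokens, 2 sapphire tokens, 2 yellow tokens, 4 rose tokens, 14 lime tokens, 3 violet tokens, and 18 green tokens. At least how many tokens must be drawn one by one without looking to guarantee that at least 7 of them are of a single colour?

The 8 colours are the holes; the tokens drawn are the pigeons.
To avoid 7 of any one colour, the worst case takes at most 6 of each colour, or every token of a colour that has fewer than 6.
That gives 1 + 5 + 2 + 2 + 4 + 6 + 3 + 6 = 29 tokens with no colour reaching 7.
The next token forces some colour to 7, so 29 + 1 = 30.

30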